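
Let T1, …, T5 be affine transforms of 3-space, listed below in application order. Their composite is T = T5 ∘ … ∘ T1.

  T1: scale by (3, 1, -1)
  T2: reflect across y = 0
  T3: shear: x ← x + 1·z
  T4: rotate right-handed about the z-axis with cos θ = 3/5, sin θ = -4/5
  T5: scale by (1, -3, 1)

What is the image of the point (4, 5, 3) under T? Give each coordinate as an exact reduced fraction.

T1 scale by (3, 1, -1): (4, 5, 3) → (12, 5, -3)
T2 reflect across y = 0: (12, 5, -3) → (12, -5, -3)
T3 shear: x ← x + 1·z: (12, -5, -3) → (9, -5, -3)
T4 rotate right-handed about the z-axis with cos θ = 3/5, sin θ = -4/5: (9, -5, -3) → (7/5, -51/5, -3)
T5 scale by (1, -3, 1): (7/5, -51/5, -3) → (7/5, 153/5, -3)

T(p) = (7/5, 153/5, -3)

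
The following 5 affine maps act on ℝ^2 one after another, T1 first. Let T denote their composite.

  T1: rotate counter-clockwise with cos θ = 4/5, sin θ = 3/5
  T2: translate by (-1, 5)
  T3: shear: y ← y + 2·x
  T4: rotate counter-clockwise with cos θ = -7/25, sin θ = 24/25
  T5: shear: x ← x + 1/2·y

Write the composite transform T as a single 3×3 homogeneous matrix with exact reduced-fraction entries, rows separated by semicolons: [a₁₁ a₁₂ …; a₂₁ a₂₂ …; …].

T1 = [4/5 -3/5 0; 3/5 4/5 0; 0 0 1]
T2·T1 = [4/5 -3/5 -1; 3/5 4/5 5; 0 0 1]
T3·…·T1 = [4/5 -3/5 -1; 11/5 -2/5 3; 0 0 1]
T4·…·T1 = [-292/125 69/125 -13/5; 19/125 -58/125 -9/5; 0 0 1]
T5·…·T1 = [-113/50 8/25 -7/2; 19/125 -58/125 -9/5; 0 0 1]

T = [-113/50 8/25 -7/2; 19/125 -58/125 -9/5; 0 0 1]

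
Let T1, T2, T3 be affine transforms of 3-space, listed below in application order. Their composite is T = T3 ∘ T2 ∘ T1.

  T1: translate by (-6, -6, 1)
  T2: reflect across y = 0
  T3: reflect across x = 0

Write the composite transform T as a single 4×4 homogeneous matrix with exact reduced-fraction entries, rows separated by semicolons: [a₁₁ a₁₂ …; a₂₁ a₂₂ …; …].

T = [-1 0 0 6; 0 -1 0 6; 0 0 1 1; 0 0 0 1]

T1 = [1 0 0 -6; 0 1 0 -6; 0 0 1 1; 0 0 0 1]
T2·T1 = [1 0 0 -6; 0 -1 0 6; 0 0 1 1; 0 0 0 1]
T3·…·T1 = [-1 0 0 6; 0 -1 0 6; 0 0 1 1; 0 0 0 1]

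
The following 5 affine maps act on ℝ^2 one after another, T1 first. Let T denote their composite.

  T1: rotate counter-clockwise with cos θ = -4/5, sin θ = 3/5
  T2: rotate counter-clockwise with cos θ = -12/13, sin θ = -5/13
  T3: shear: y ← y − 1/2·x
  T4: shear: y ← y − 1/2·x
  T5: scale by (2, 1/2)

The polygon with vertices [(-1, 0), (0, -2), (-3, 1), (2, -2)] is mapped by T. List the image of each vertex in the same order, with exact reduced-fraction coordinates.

T1 rotate counter-clockwise with cos θ = -4/5, sin θ = 3/5: (-1, 0) → (4/5, -3/5); (0, -2) → (6/5, 8/5); (-3, 1) → (9/5, -13/5); (2, -2) → (-2/5, 14/5)
T2 rotate counter-clockwise with cos θ = -12/13, sin θ = -5/13: (4/5, -3/5) → (-63/65, 16/65); (6/5, 8/5) → (-32/65, -126/65); (9/5, -13/5) → (-173/65, 111/65); (-2/5, 14/5) → (94/65, -158/65)
T3 shear: y ← y − 1/2·x: (-63/65, 16/65) → (-63/65, 19/26); (-32/65, -126/65) → (-32/65, -22/13); (-173/65, 111/65) → (-173/65, 79/26); (94/65, -158/65) → (94/65, -41/13)
T4 shear: y ← y − 1/2·x: (-63/65, 19/26) → (-63/65, 79/65); (-32/65, -22/13) → (-32/65, -94/65); (-173/65, 79/26) → (-173/65, 284/65); (94/65, -41/13) → (94/65, -252/65)
T5 scale by (2, 1/2): (-63/65, 79/65) → (-126/65, 79/130); (-32/65, -94/65) → (-64/65, -47/65); (-173/65, 284/65) → (-346/65, 142/65); (94/65, -252/65) → (188/65, -126/65)

image vertices: (-126/65, 79/130), (-64/65, -47/65), (-346/65, 142/65), (188/65, -126/65)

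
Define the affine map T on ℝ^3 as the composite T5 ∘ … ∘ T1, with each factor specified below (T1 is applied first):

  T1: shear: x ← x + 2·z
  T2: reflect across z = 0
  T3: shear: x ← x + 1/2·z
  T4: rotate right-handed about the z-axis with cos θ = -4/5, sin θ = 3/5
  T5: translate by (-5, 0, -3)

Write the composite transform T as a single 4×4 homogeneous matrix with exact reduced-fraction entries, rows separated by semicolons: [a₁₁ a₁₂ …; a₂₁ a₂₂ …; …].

T1 = [1 0 2 0; 0 1 0 0; 0 0 1 0; 0 0 0 1]
T2·T1 = [1 0 2 0; 0 1 0 0; 0 0 -1 0; 0 0 0 1]
T3·…·T1 = [1 0 3/2 0; 0 1 0 0; 0 0 -1 0; 0 0 0 1]
T4·…·T1 = [-4/5 -3/5 -6/5 0; 3/5 -4/5 9/10 0; 0 0 -1 0; 0 0 0 1]
T5·…·T1 = [-4/5 -3/5 -6/5 -5; 3/5 -4/5 9/10 0; 0 0 -1 -3; 0 0 0 1]

T = [-4/5 -3/5 -6/5 -5; 3/5 -4/5 9/10 0; 0 0 -1 -3; 0 0 0 1]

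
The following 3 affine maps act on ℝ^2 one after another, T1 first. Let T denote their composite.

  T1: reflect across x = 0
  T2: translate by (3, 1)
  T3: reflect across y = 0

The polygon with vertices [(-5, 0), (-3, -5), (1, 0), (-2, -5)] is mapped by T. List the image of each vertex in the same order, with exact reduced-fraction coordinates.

image vertices: (8, -1), (6, 4), (2, -1), (5, 4)

T1 reflect across x = 0: (-5, 0) → (5, 0); (-3, -5) → (3, -5); (1, 0) → (-1, 0); (-2, -5) → (2, -5)
T2 translate by (3, 1): (5, 0) → (8, 1); (3, -5) → (6, -4); (-1, 0) → (2, 1); (2, -5) → (5, -4)
T3 reflect across y = 0: (8, 1) → (8, -1); (6, -4) → (6, 4); (2, 1) → (2, -1); (5, -4) → (5, 4)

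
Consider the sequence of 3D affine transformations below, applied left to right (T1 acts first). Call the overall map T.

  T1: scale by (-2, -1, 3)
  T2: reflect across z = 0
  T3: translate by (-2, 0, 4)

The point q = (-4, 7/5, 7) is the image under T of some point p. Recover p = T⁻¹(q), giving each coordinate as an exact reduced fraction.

p = (1, -7/5, -1)

T1 = [-2 0 0 0; 0 -1 0 0; 0 0 3 0; 0 0 0 1]
T2·T1 = [-2 0 0 0; 0 -1 0 0; 0 0 -3 0; 0 0 0 1]
T3·…·T1 = [-2 0 0 -2; 0 -1 0 0; 0 0 -3 4; 0 0 0 1]
det M = -6; M⁻¹ = [-1/2 0 0 -1; 0 -1 0 0; 0 0 -1/3 4/3; 0 0 0 1]
M⁻¹ · (-4, 7/5, 7)ᵀ = (1, -7/5, -1)ᵀ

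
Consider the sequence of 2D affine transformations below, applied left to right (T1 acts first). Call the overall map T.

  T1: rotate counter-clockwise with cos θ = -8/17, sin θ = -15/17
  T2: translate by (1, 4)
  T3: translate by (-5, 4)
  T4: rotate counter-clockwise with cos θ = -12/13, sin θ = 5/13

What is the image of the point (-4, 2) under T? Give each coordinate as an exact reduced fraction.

T(p) = (-828/221, -2190/221)

T1 rotate counter-clockwise with cos θ = -8/17, sin θ = -15/17: (-4, 2) → (62/17, 44/17)
T2 translate by (1, 4): (62/17, 44/17) → (79/17, 112/17)
T3 translate by (-5, 4): (79/17, 112/17) → (-6/17, 180/17)
T4 rotate counter-clockwise with cos θ = -12/13, sin θ = 5/13: (-6/17, 180/17) → (-828/221, -2190/221)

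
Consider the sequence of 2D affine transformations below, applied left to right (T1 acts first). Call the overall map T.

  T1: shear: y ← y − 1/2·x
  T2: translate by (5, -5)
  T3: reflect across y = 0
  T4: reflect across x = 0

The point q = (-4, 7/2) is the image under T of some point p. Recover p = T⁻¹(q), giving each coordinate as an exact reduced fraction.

T1 = [1 0 0; -1/2 1 0; 0 0 1]
T2·T1 = [1 0 5; -1/2 1 -5; 0 0 1]
T3·…·T1 = [1 0 5; 1/2 -1 5; 0 0 1]
T4·…·T1 = [-1 0 -5; 1/2 -1 5; 0 0 1]
det M = 1; M⁻¹ = [-1 0 -5; -1/2 -1 5/2; 0 0 1]
M⁻¹ · (-4, 7/2)ᵀ = (-1, 1)ᵀ

p = (-1, 1)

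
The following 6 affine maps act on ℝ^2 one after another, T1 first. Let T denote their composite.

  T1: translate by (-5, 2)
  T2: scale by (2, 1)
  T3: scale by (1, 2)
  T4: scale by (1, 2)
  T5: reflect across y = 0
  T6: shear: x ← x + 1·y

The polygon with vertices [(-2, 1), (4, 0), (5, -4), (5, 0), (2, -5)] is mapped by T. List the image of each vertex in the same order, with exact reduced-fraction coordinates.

image vertices: (-26, -12), (-10, -8), (8, 8), (-8, -8), (6, 12)

T1 translate by (-5, 2): (-2, 1) → (-7, 3); (4, 0) → (-1, 2); (5, -4) → (0, -2); (5, 0) → (0, 2); (2, -5) → (-3, -3)
T2 scale by (2, 1): (-7, 3) → (-14, 3); (-1, 2) → (-2, 2); (0, -2) → (0, -2); (0, 2) → (0, 2); (-3, -3) → (-6, -3)
T3 scale by (1, 2): (-14, 3) → (-14, 6); (-2, 2) → (-2, 4); (0, -2) → (0, -4); (0, 2) → (0, 4); (-6, -3) → (-6, -6)
T4 scale by (1, 2): (-14, 6) → (-14, 12); (-2, 4) → (-2, 8); (0, -4) → (0, -8); (0, 4) → (0, 8); (-6, -6) → (-6, -12)
T5 reflect across y = 0: (-14, 12) → (-14, -12); (-2, 8) → (-2, -8); (0, -8) → (0, 8); (0, 8) → (0, -8); (-6, -12) → (-6, 12)
T6 shear: x ← x + 1·y: (-14, -12) → (-26, -12); (-2, -8) → (-10, -8); (0, 8) → (8, 8); (0, -8) → (-8, -8); (-6, 12) → (6, 12)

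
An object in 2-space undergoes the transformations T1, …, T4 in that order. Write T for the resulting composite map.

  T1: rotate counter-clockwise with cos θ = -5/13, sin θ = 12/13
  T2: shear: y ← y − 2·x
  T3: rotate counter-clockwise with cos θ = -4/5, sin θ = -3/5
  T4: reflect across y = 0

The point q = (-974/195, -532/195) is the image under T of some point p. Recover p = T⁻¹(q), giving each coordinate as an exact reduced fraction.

T1 = [-5/13 -12/13 0; 12/13 -5/13 0; 0 0 1]
T2·T1 = [-5/13 -12/13 0; 22/13 19/13 0; 0 0 1]
T3·…·T1 = [86/65 21/13 0; -73/65 -8/13 0; 0 0 1]
T4·…·T1 = [86/65 21/13 0; 73/65 8/13 0; 0 0 1]
det M = -1; M⁻¹ = [-8/13 21/13 0; 73/65 -86/65 0; 0 0 1]
M⁻¹ · (-974/195, -532/195)ᵀ = (-4/3, -2)ᵀ

p = (-4/3, -2)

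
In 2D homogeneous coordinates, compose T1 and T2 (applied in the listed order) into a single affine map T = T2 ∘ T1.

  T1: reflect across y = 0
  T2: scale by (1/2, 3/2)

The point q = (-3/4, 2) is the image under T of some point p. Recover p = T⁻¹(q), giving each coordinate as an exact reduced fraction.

p = (-3/2, -4/3)

T1 = [1 0 0; 0 -1 0; 0 0 1]
T2·T1 = [1/2 0 0; 0 -3/2 0; 0 0 1]
det M = -3/4; M⁻¹ = [2 0 0; 0 -2/3 0; 0 0 1]
M⁻¹ · (-3/4, 2)ᵀ = (-3/2, -4/3)ᵀ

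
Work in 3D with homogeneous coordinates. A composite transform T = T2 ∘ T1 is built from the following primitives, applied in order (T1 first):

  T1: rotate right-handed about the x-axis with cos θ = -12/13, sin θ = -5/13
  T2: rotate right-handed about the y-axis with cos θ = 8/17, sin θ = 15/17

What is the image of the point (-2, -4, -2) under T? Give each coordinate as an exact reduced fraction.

T1 rotate right-handed about the x-axis with cos θ = -12/13, sin θ = -5/13: (-2, -4, -2) → (-2, 38/13, 44/13)
T2 rotate right-handed about the y-axis with cos θ = 8/17, sin θ = 15/17: (-2, 38/13, 44/13) → (452/221, 38/13, 742/221)

T(p) = (452/221, 38/13, 742/221)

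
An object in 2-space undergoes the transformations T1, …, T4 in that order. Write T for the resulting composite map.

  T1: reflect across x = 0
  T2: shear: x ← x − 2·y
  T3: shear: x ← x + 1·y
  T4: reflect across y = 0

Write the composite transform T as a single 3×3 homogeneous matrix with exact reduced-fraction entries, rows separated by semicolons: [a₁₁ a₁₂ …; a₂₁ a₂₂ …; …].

T = [-1 -1 0; 0 -1 0; 0 0 1]

T1 = [-1 0 0; 0 1 0; 0 0 1]
T2·T1 = [-1 -2 0; 0 1 0; 0 0 1]
T3·…·T1 = [-1 -1 0; 0 1 0; 0 0 1]
T4·…·T1 = [-1 -1 0; 0 -1 0; 0 0 1]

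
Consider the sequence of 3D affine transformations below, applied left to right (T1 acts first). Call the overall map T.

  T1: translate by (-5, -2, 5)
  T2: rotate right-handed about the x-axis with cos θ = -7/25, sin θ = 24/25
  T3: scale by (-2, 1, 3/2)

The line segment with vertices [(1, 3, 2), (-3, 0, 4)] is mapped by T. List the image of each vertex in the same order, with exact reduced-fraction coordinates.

T1 translate by (-5, -2, 5): (1, 3, 2) → (-4, 1, 7); (-3, 0, 4) → (-8, -2, 9)
T2 rotate right-handed about the x-axis with cos θ = -7/25, sin θ = 24/25: (-4, 1, 7) → (-4, -7, -1); (-8, -2, 9) → (-8, -202/25, -111/25)
T3 scale by (-2, 1, 3/2): (-4, -7, -1) → (8, -7, -3/2); (-8, -202/25, -111/25) → (16, -202/25, -333/50)

image vertices: (8, -7, -3/2), (16, -202/25, -333/50)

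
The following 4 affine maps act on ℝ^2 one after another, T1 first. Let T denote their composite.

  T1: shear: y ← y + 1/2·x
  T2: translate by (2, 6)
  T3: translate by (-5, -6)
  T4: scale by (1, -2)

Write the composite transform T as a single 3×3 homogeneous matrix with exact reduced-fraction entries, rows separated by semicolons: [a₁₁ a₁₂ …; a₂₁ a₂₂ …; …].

T = [1 0 -3; -1 -2 0; 0 0 1]

T1 = [1 0 0; 1/2 1 0; 0 0 1]
T2·T1 = [1 0 2; 1/2 1 6; 0 0 1]
T3·…·T1 = [1 0 -3; 1/2 1 0; 0 0 1]
T4·…·T1 = [1 0 -3; -1 -2 0; 0 0 1]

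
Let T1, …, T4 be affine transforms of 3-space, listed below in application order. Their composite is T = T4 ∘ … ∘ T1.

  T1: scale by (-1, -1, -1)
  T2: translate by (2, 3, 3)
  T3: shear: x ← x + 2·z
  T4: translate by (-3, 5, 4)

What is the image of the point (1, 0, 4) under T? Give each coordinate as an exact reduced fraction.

T(p) = (-4, 8, 3)

T1 scale by (-1, -1, -1): (1, 0, 4) → (-1, 0, -4)
T2 translate by (2, 3, 3): (-1, 0, -4) → (1, 3, -1)
T3 shear: x ← x + 2·z: (1, 3, -1) → (-1, 3, -1)
T4 translate by (-3, 5, 4): (-1, 3, -1) → (-4, 8, 3)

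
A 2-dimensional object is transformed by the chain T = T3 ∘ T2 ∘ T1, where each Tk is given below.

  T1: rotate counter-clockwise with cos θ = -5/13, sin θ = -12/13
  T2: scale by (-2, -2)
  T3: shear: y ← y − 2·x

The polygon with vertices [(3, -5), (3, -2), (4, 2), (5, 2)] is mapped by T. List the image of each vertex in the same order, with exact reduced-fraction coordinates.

image vertices: (150/13, -278/13), (6, -8), (-8/13, 132/13), (2/13, 136/13)

T1 rotate counter-clockwise with cos θ = -5/13, sin θ = -12/13: (3, -5) → (-75/13, -11/13); (3, -2) → (-3, -2); (4, 2) → (4/13, -58/13); (5, 2) → (-1/13, -70/13)
T2 scale by (-2, -2): (-75/13, -11/13) → (150/13, 22/13); (-3, -2) → (6, 4); (4/13, -58/13) → (-8/13, 116/13); (-1/13, -70/13) → (2/13, 140/13)
T3 shear: y ← y − 2·x: (150/13, 22/13) → (150/13, -278/13); (6, 4) → (6, -8); (-8/13, 116/13) → (-8/13, 132/13); (2/13, 140/13) → (2/13, 136/13)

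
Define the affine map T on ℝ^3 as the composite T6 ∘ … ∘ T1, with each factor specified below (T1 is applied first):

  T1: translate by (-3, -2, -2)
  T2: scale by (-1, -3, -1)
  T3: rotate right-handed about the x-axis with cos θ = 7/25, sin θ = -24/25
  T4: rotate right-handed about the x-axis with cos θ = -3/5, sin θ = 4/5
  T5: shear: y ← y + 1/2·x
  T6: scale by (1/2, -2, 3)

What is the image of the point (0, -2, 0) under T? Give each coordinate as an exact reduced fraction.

T1 translate by (-3, -2, -2): (0, -2, 0) → (-3, -4, -2)
T2 scale by (-1, -3, -1): (-3, -4, -2) → (3, 12, 2)
T3 rotate right-handed about the x-axis with cos θ = 7/25, sin θ = -24/25: (3, 12, 2) → (3, 132/25, -274/25)
T4 rotate right-handed about the x-axis with cos θ = -3/5, sin θ = 4/5: (3, 132/25, -274/25) → (3, 28/5, 54/5)
T5 shear: y ← y + 1/2·x: (3, 28/5, 54/5) → (3, 71/10, 54/5)
T6 scale by (1/2, -2, 3): (3, 71/10, 54/5) → (3/2, -71/5, 162/5)

T(p) = (3/2, -71/5, 162/5)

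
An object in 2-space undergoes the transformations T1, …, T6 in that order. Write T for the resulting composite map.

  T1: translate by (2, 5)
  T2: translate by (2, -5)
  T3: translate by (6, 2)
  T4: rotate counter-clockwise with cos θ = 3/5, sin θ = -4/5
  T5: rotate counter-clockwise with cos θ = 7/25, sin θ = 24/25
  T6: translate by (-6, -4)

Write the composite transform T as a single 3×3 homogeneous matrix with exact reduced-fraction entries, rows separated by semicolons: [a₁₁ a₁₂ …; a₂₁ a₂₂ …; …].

T1 = [1 0 2; 0 1 5; 0 0 1]
T2·T1 = [1 0 4; 0 1 0; 0 0 1]
T3·…·T1 = [1 0 10; 0 1 2; 0 0 1]
T4·…·T1 = [3/5 4/5 38/5; -4/5 3/5 -34/5; 0 0 1]
T5·…·T1 = [117/125 -44/125 1082/125; 44/125 117/125 674/125; 0 0 1]
T6·…·T1 = [117/125 -44/125 332/125; 44/125 117/125 174/125; 0 0 1]

T = [117/125 -44/125 332/125; 44/125 117/125 174/125; 0 0 1]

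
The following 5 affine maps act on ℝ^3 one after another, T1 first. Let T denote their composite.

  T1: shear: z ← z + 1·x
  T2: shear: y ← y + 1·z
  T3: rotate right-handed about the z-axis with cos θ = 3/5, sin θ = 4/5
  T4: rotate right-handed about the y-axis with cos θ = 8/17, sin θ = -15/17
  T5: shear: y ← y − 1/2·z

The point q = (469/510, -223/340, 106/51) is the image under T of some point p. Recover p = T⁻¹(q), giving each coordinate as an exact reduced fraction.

p = (5/3, -7/4, -3/2)

T1 = [1 0 0 0; 0 1 0 0; 1 0 1 0; 0 0 0 1]
T2·T1 = [1 0 0 0; 1 1 1 0; 1 0 1 0; 0 0 0 1]
T3·…·T1 = [-1/5 -4/5 -4/5 0; 7/5 3/5 3/5 0; 1 0 1 0; 0 0 0 1]
T4·…·T1 = [-83/85 -32/85 -107/85 0; 7/5 3/5 3/5 0; 5/17 -12/17 -4/17 0; 0 0 0 1]
T5·…·T1 = [-83/85 -32/85 -107/85 0; 213/170 81/85 61/85 0; 5/17 -12/17 -4/17 0; 0 0 0 1]
det M = 1; M⁻¹ = [24/85 4/5 79/85 0; 43/85 3/5 -149/170 0; -99/85 -4/5 -39/85 0; 0 0 0 1]
M⁻¹ · (469/510, -223/340, 106/51)ᵀ = (5/3, -7/4, -3/2)ᵀ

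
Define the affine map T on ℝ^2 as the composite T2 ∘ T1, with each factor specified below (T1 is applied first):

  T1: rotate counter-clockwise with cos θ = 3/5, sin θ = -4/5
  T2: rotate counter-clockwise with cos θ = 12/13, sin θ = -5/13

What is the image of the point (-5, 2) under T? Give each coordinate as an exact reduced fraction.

T1 rotate counter-clockwise with cos θ = 3/5, sin θ = -4/5: (-5, 2) → (-7/5, 26/5)
T2 rotate counter-clockwise with cos θ = 12/13, sin θ = -5/13: (-7/5, 26/5) → (46/65, 347/65)

T(p) = (46/65, 347/65)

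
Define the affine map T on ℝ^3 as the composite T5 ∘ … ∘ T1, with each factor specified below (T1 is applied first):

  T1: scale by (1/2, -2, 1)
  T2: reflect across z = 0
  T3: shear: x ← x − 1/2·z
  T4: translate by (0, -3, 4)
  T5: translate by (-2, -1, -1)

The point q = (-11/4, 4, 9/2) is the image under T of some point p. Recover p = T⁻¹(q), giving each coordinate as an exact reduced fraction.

T1 = [1/2 0 0 0; 0 -2 0 0; 0 0 1 0; 0 0 0 1]
T2·T1 = [1/2 0 0 0; 0 -2 0 0; 0 0 -1 0; 0 0 0 1]
T3·…·T1 = [1/2 0 1/2 0; 0 -2 0 0; 0 0 -1 0; 0 0 0 1]
T4·…·T1 = [1/2 0 1/2 0; 0 -2 0 -3; 0 0 -1 4; 0 0 0 1]
T5·…·T1 = [1/2 0 1/2 -2; 0 -2 0 -4; 0 0 -1 3; 0 0 0 1]
det M = 1; M⁻¹ = [2 0 1 1; 0 -1/2 0 -2; 0 0 -1 3; 0 0 0 1]
M⁻¹ · (-11/4, 4, 9/2)ᵀ = (0, -4, -3/2)ᵀ

p = (0, -4, -3/2)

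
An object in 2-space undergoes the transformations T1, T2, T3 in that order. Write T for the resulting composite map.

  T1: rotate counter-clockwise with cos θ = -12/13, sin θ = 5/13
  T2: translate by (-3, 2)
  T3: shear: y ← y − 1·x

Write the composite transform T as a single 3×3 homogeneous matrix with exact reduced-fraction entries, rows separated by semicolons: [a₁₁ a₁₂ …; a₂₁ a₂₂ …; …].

T = [-12/13 -5/13 -3; 17/13 -7/13 5; 0 0 1]

T1 = [-12/13 -5/13 0; 5/13 -12/13 0; 0 0 1]
T2·T1 = [-12/13 -5/13 -3; 5/13 -12/13 2; 0 0 1]
T3·…·T1 = [-12/13 -5/13 -3; 17/13 -7/13 5; 0 0 1]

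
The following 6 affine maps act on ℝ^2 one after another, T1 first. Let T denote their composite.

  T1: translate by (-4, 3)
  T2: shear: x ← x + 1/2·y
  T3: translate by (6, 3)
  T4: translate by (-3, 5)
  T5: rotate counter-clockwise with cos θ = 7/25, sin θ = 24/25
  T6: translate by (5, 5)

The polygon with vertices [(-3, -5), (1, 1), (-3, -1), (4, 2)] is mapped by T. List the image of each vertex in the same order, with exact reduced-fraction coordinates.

T1 translate by (-4, 3): (-3, -5) → (-7, -2); (1, 1) → (-3, 4); (-3, -1) → (-7, 2); (4, 2) → (0, 5)
T2 shear: x ← x + 1/2·y: (-7, -2) → (-8, -2); (-3, 4) → (-1, 4); (-7, 2) → (-6, 2); (0, 5) → (5/2, 5)
T3 translate by (6, 3): (-8, -2) → (-2, 1); (-1, 4) → (5, 7); (-6, 2) → (0, 5); (5/2, 5) → (17/2, 8)
T4 translate by (-3, 5): (-2, 1) → (-5, 6); (5, 7) → (2, 12); (0, 5) → (-3, 10); (17/2, 8) → (11/2, 13)
T5 rotate counter-clockwise with cos θ = 7/25, sin θ = 24/25: (-5, 6) → (-179/25, -78/25); (2, 12) → (-274/25, 132/25); (-3, 10) → (-261/25, -2/25); (11/2, 13) → (-547/50, 223/25)
T6 translate by (5, 5): (-179/25, -78/25) → (-54/25, 47/25); (-274/25, 132/25) → (-149/25, 257/25); (-261/25, -2/25) → (-136/25, 123/25); (-547/50, 223/25) → (-297/50, 348/25)

image vertices: (-54/25, 47/25), (-149/25, 257/25), (-136/25, 123/25), (-297/50, 348/25)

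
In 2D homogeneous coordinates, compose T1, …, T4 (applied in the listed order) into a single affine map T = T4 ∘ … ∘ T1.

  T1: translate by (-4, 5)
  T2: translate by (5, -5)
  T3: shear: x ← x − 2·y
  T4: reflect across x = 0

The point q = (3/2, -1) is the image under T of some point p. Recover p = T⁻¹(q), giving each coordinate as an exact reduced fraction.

p = (-9/2, -1)

T1 = [1 0 -4; 0 1 5; 0 0 1]
T2·T1 = [1 0 1; 0 1 0; 0 0 1]
T3·…·T1 = [1 -2 1; 0 1 0; 0 0 1]
T4·…·T1 = [-1 2 -1; 0 1 0; 0 0 1]
det M = -1; M⁻¹ = [-1 2 -1; 0 1 0; 0 0 1]
M⁻¹ · (3/2, -1)ᵀ = (-9/2, -1)ᵀ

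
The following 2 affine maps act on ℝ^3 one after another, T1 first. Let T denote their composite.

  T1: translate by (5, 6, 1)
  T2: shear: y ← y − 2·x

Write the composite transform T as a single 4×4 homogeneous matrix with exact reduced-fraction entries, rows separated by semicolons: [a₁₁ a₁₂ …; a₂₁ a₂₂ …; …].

T1 = [1 0 0 5; 0 1 0 6; 0 0 1 1; 0 0 0 1]
T2·T1 = [1 0 0 5; -2 1 0 -4; 0 0 1 1; 0 0 0 1]

T = [1 0 0 5; -2 1 0 -4; 0 0 1 1; 0 0 0 1]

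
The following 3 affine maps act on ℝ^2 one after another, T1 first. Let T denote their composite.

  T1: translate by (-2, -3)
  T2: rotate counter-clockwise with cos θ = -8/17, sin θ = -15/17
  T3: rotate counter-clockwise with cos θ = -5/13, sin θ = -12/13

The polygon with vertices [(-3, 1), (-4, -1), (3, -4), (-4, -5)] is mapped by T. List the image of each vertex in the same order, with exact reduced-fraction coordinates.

image vertices: (1042/221, -575/221), (1524/221, -466/221), (1057/221, 1151/221), (2208/221, 94/221)

T1 translate by (-2, -3): (-3, 1) → (-5, -2); (-4, -1) → (-6, -4); (3, -4) → (1, -7); (-4, -5) → (-6, -8)
T2 rotate counter-clockwise with cos θ = -8/17, sin θ = -15/17: (-5, -2) → (10/17, 91/17); (-6, -4) → (-12/17, 122/17); (1, -7) → (-113/17, 41/17); (-6, -8) → (-72/17, 154/17)
T3 rotate counter-clockwise with cos θ = -5/13, sin θ = -12/13: (10/17, 91/17) → (1042/221, -575/221); (-12/17, 122/17) → (1524/221, -466/221); (-113/17, 41/17) → (1057/221, 1151/221); (-72/17, 154/17) → (2208/221, 94/221)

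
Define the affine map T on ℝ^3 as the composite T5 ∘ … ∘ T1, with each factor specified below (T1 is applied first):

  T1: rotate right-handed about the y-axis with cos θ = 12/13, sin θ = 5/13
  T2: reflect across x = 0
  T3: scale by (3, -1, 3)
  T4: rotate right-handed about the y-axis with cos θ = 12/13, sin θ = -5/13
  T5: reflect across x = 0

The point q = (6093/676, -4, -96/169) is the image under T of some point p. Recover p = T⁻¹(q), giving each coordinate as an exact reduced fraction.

T1 = [12/13 0 5/13 0; 0 1 0 0; -5/13 0 12/13 0; 0 0 0 1]
T2·T1 = [-12/13 0 -5/13 0; 0 1 0 0; -5/13 0 12/13 0; 0 0 0 1]
T3·…·T1 = [-36/13 0 -15/13 0; 0 -1 0 0; -15/13 0 36/13 0; 0 0 0 1]
T4·…·T1 = [-357/169 0 -360/169 0; 0 -1 0 0; -360/169 0 357/169 0; 0 0 0 1]
T5·…·T1 = [357/169 0 360/169 0; 0 -1 0 0; -360/169 0 357/169 0; 0 0 0 1]
det M = -9; M⁻¹ = [119/507 0 -40/169 0; 0 -1 0 0; 40/169 0 119/507 0; 0 0 0 1]
M⁻¹ · (6093/676, -4, -96/169)ᵀ = (9/4, 4, 2)ᵀ

p = (9/4, 4, 2)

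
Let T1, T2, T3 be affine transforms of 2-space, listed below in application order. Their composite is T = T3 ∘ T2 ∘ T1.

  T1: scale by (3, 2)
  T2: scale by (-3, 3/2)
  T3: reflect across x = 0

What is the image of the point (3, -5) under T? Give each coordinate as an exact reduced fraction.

T1 scale by (3, 2): (3, -5) → (9, -10)
T2 scale by (-3, 3/2): (9, -10) → (-27, -15)
T3 reflect across x = 0: (-27, -15) → (27, -15)

T(p) = (27, -15)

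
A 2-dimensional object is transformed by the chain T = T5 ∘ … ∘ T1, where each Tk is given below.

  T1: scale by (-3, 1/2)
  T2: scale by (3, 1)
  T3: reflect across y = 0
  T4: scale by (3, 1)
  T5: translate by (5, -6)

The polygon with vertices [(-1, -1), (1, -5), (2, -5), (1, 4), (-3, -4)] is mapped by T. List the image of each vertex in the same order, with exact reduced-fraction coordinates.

T1 scale by (-3, 1/2): (-1, -1) → (3, -1/2); (1, -5) → (-3, -5/2); (2, -5) → (-6, -5/2); (1, 4) → (-3, 2); (-3, -4) → (9, -2)
T2 scale by (3, 1): (3, -1/2) → (9, -1/2); (-3, -5/2) → (-9, -5/2); (-6, -5/2) → (-18, -5/2); (-3, 2) → (-9, 2); (9, -2) → (27, -2)
T3 reflect across y = 0: (9, -1/2) → (9, 1/2); (-9, -5/2) → (-9, 5/2); (-18, -5/2) → (-18, 5/2); (-9, 2) → (-9, -2); (27, -2) → (27, 2)
T4 scale by (3, 1): (9, 1/2) → (27, 1/2); (-9, 5/2) → (-27, 5/2); (-18, 5/2) → (-54, 5/2); (-9, -2) → (-27, -2); (27, 2) → (81, 2)
T5 translate by (5, -6): (27, 1/2) → (32, -11/2); (-27, 5/2) → (-22, -7/2); (-54, 5/2) → (-49, -7/2); (-27, -2) → (-22, -8); (81, 2) → (86, -4)

image vertices: (32, -11/2), (-22, -7/2), (-49, -7/2), (-22, -8), (86, -4)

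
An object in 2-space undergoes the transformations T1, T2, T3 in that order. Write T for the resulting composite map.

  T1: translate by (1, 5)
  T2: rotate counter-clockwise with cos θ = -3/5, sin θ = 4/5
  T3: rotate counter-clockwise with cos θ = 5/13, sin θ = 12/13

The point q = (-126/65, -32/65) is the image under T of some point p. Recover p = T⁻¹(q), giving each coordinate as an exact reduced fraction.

T1 = [1 0 1; 0 1 5; 0 0 1]
T2·T1 = [-3/5 -4/5 -23/5; 4/5 -3/5 -11/5; 0 0 1]
T3·…·T1 = [-63/65 16/65 17/65; -16/65 -63/65 -331/65; 0 0 1]
det M = 1; M⁻¹ = [-63/65 -16/65 -1; 16/65 -63/65 -5; 0 0 1]
M⁻¹ · (-126/65, -32/65)ᵀ = (1, -5)ᵀ

p = (1, -5)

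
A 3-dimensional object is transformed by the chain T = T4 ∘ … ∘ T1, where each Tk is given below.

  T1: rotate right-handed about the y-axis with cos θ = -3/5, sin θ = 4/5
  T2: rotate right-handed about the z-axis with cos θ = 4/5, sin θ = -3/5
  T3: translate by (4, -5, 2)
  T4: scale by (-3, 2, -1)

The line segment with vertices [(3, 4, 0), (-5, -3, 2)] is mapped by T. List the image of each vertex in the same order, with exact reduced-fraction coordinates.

image vertices: (-372/25, -36/25, 2/5), (-441/25, -508/25, -24/5)

T1 rotate right-handed about the y-axis with cos θ = -3/5, sin θ = 4/5: (3, 4, 0) → (-9/5, 4, -12/5); (-5, -3, 2) → (23/5, -3, 14/5)
T2 rotate right-handed about the z-axis with cos θ = 4/5, sin θ = -3/5: (-9/5, 4, -12/5) → (24/25, 107/25, -12/5); (23/5, -3, 14/5) → (47/25, -129/25, 14/5)
T3 translate by (4, -5, 2): (24/25, 107/25, -12/5) → (124/25, -18/25, -2/5); (47/25, -129/25, 14/5) → (147/25, -254/25, 24/5)
T4 scale by (-3, 2, -1): (124/25, -18/25, -2/5) → (-372/25, -36/25, 2/5); (147/25, -254/25, 24/5) → (-441/25, -508/25, -24/5)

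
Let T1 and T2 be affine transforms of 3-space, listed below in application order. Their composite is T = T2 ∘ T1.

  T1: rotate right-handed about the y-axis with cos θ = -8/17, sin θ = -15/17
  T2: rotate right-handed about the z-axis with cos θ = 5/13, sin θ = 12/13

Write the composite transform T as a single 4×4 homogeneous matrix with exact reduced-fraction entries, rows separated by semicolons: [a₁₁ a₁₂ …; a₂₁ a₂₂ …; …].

T = [-40/221 -12/13 -75/221 0; -96/221 5/13 -180/221 0; 15/17 0 -8/17 0; 0 0 0 1]

T1 = [-8/17 0 -15/17 0; 0 1 0 0; 15/17 0 -8/17 0; 0 0 0 1]
T2·T1 = [-40/221 -12/13 -75/221 0; -96/221 5/13 -180/221 0; 15/17 0 -8/17 0; 0 0 0 1]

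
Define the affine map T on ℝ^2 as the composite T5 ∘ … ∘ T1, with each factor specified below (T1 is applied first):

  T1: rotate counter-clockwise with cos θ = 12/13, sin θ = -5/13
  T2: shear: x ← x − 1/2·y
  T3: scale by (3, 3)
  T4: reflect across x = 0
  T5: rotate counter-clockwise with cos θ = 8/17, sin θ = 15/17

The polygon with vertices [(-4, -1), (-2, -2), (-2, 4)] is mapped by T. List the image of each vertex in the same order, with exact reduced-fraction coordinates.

T1 rotate counter-clockwise with cos θ = 12/13, sin θ = -5/13: (-4, -1) → (-53/13, 8/13); (-2, -2) → (-34/13, -14/13); (-2, 4) → (-4/13, 58/13)
T2 shear: x ← x − 1/2·y: (-53/13, 8/13) → (-57/13, 8/13); (-34/13, -14/13) → (-27/13, -14/13); (-4/13, 58/13) → (-33/13, 58/13)
T3 scale by (3, 3): (-57/13, 8/13) → (-171/13, 24/13); (-27/13, -14/13) → (-81/13, -42/13); (-33/13, 58/13) → (-99/13, 174/13)
T4 reflect across x = 0: (-171/13, 24/13) → (171/13, 24/13); (-81/13, -42/13) → (81/13, -42/13); (-99/13, 174/13) → (99/13, 174/13)
T5 rotate counter-clockwise with cos θ = 8/17, sin θ = 15/17: (171/13, 24/13) → (1008/221, 2757/221); (81/13, -42/13) → (1278/221, 879/221); (99/13, 174/13) → (-1818/221, 2877/221)

image vertices: (1008/221, 2757/221), (1278/221, 879/221), (-1818/221, 2877/221)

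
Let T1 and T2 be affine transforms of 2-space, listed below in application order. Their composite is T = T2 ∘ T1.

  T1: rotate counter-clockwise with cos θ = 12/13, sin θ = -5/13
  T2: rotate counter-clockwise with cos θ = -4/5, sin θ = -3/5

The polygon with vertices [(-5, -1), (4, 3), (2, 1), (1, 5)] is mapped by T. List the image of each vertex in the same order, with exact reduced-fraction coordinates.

image vertices: (23/5, 11/5), (-204/65, -253/65), (-22/13, -19/13), (17/65, -331/65)

T1 rotate counter-clockwise with cos θ = 12/13, sin θ = -5/13: (-5, -1) → (-5, 1); (4, 3) → (63/13, 16/13); (2, 1) → (29/13, 2/13); (1, 5) → (37/13, 55/13)
T2 rotate counter-clockwise with cos θ = -4/5, sin θ = -3/5: (-5, 1) → (23/5, 11/5); (63/13, 16/13) → (-204/65, -253/65); (29/13, 2/13) → (-22/13, -19/13); (37/13, 55/13) → (17/65, -331/65)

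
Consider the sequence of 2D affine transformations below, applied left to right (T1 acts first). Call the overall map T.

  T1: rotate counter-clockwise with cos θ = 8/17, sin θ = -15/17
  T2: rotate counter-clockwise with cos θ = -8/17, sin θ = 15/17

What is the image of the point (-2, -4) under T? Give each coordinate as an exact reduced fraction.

T1 rotate counter-clockwise with cos θ = 8/17, sin θ = -15/17: (-2, -4) → (-76/17, -2/17)
T2 rotate counter-clockwise with cos θ = -8/17, sin θ = 15/17: (-76/17, -2/17) → (638/289, -1124/289)

T(p) = (638/289, -1124/289)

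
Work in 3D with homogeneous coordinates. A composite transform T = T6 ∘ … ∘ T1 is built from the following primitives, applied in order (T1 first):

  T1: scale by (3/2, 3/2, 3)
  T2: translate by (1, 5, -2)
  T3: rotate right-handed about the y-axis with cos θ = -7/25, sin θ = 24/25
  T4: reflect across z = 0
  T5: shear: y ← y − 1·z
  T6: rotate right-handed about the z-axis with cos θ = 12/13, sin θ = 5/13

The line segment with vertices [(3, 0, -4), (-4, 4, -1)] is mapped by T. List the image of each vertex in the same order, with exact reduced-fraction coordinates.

T1 scale by (3/2, 3/2, 3): (3, 0, -4) → (9/2, 0, -12); (-4, 4, -1) → (-6, 6, -3)
T2 translate by (1, 5, -2): (9/2, 0, -12) → (11/2, 5, -14); (-6, 6, -3) → (-5, 11, -5)
T3 rotate right-handed about the y-axis with cos θ = -7/25, sin θ = 24/25: (11/2, 5, -14) → (-749/50, 5, -34/25); (-5, 11, -5) → (-17/5, 11, 31/5)
T4 reflect across z = 0: (-749/50, 5, -34/25) → (-749/50, 5, 34/25); (-17/5, 11, 31/5) → (-17/5, 11, -31/5)
T5 shear: y ← y − 1·z: (-749/50, 5, 34/25) → (-749/50, 91/25, 34/25); (-17/5, 11, -31/5) → (-17/5, 86/5, -31/5)
T6 rotate right-handed about the z-axis with cos θ = 12/13, sin θ = 5/13: (-749/50, 91/25, 34/25) → (-4949/325, -1561/650, 34/25); (-17/5, 86/5, -31/5) → (-634/65, 947/65, -31/5)

image vertices: (-4949/325, -1561/650, 34/25), (-634/65, 947/65, -31/5)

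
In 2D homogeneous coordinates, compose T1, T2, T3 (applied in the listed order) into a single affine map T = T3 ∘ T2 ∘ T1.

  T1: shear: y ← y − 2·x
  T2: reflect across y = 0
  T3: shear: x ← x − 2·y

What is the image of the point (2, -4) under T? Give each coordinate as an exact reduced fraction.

T1 shear: y ← y − 2·x: (2, -4) → (2, -8)
T2 reflect across y = 0: (2, -8) → (2, 8)
T3 shear: x ← x − 2·y: (2, 8) → (-14, 8)

T(p) = (-14, 8)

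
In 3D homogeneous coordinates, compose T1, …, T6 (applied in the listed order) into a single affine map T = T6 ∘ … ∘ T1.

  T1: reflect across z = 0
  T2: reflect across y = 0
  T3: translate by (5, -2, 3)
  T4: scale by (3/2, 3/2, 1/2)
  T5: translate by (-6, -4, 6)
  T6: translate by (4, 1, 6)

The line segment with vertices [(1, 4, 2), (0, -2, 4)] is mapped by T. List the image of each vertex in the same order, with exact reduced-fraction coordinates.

image vertices: (7, -12, 25/2), (11/2, -3, 23/2)

T1 reflect across z = 0: (1, 4, 2) → (1, 4, -2); (0, -2, 4) → (0, -2, -4)
T2 reflect across y = 0: (1, 4, -2) → (1, -4, -2); (0, -2, -4) → (0, 2, -4)
T3 translate by (5, -2, 3): (1, -4, -2) → (6, -6, 1); (0, 2, -4) → (5, 0, -1)
T4 scale by (3/2, 3/2, 1/2): (6, -6, 1) → (9, -9, 1/2); (5, 0, -1) → (15/2, 0, -1/2)
T5 translate by (-6, -4, 6): (9, -9, 1/2) → (3, -13, 13/2); (15/2, 0, -1/2) → (3/2, -4, 11/2)
T6 translate by (4, 1, 6): (3, -13, 13/2) → (7, -12, 25/2); (3/2, -4, 11/2) → (11/2, -3, 23/2)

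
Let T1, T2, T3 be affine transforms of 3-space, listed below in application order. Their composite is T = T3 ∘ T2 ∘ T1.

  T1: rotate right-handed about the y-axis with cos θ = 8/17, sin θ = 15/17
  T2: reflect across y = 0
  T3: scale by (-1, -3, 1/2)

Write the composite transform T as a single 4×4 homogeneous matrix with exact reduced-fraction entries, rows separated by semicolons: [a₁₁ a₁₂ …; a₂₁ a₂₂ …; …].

T = [-8/17 0 -15/17 0; 0 3 0 0; -15/34 0 4/17 0; 0 0 0 1]

T1 = [8/17 0 15/17 0; 0 1 0 0; -15/17 0 8/17 0; 0 0 0 1]
T2·T1 = [8/17 0 15/17 0; 0 -1 0 0; -15/17 0 8/17 0; 0 0 0 1]
T3·…·T1 = [-8/17 0 -15/17 0; 0 3 0 0; -15/34 0 4/17 0; 0 0 0 1]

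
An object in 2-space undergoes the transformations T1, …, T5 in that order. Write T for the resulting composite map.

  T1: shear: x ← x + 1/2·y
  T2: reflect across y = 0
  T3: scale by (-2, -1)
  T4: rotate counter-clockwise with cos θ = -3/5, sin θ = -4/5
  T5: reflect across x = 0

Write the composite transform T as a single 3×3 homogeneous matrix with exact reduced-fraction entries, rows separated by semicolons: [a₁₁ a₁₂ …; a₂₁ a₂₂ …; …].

T1 = [1 1/2 0; 0 1 0; 0 0 1]
T2·T1 = [1 1/2 0; 0 -1 0; 0 0 1]
T3·…·T1 = [-2 -1 0; 0 1 0; 0 0 1]
T4·…·T1 = [6/5 7/5 0; 8/5 1/5 0; 0 0 1]
T5·…·T1 = [-6/5 -7/5 0; 8/5 1/5 0; 0 0 1]

T = [-6/5 -7/5 0; 8/5 1/5 0; 0 0 1]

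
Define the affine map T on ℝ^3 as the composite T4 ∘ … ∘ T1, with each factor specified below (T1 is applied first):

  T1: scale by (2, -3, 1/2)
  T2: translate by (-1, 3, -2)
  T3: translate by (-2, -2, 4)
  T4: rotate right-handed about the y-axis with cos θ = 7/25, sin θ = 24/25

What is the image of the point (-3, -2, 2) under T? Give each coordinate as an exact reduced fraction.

T(p) = (9/25, 7, 237/25)

T1 scale by (2, -3, 1/2): (-3, -2, 2) → (-6, 6, 1)
T2 translate by (-1, 3, -2): (-6, 6, 1) → (-7, 9, -1)
T3 translate by (-2, -2, 4): (-7, 9, -1) → (-9, 7, 3)
T4 rotate right-handed about the y-axis with cos θ = 7/25, sin θ = 24/25: (-9, 7, 3) → (9/25, 7, 237/25)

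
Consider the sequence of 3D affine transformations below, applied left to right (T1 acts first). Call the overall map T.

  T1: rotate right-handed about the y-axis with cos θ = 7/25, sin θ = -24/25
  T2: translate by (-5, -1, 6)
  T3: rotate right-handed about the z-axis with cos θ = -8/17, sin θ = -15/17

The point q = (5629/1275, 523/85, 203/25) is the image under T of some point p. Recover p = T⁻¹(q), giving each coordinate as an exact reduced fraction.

p = (4/3, 2, 3)

T1 = [7/25 0 -24/25 0; 0 1 0 0; 24/25 0 7/25 0; 0 0 0 1]
T2·T1 = [7/25 0 -24/25 -5; 0 1 0 -1; 24/25 0 7/25 6; 0 0 0 1]
T3·…·T1 = [-56/425 15/17 192/425 25/17; -21/85 -8/17 72/85 83/17; 24/25 0 7/25 6; 0 0 0 1]
det M = 1; M⁻¹ = [-56/425 -21/85 24/25 -109/25; 15/17 -8/17 0 1; 192/425 72/85 7/25 -162/25; 0 0 0 1]
M⁻¹ · (5629/1275, 523/85, 203/25)ᵀ = (4/3, 2, 3)ᵀ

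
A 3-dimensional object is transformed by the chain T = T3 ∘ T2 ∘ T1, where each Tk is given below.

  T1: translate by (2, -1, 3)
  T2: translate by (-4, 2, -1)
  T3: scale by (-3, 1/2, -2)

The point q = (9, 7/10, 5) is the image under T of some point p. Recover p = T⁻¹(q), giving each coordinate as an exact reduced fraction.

p = (-1, 2/5, -9/2)

T1 = [1 0 0 2; 0 1 0 -1; 0 0 1 3; 0 0 0 1]
T2·T1 = [1 0 0 -2; 0 1 0 1; 0 0 1 2; 0 0 0 1]
T3·…·T1 = [-3 0 0 6; 0 1/2 0 1/2; 0 0 -2 -4; 0 0 0 1]
det M = 3; M⁻¹ = [-1/3 0 0 2; 0 2 0 -1; 0 0 -1/2 -2; 0 0 0 1]
M⁻¹ · (9, 7/10, 5)ᵀ = (-1, 2/5, -9/2)ᵀ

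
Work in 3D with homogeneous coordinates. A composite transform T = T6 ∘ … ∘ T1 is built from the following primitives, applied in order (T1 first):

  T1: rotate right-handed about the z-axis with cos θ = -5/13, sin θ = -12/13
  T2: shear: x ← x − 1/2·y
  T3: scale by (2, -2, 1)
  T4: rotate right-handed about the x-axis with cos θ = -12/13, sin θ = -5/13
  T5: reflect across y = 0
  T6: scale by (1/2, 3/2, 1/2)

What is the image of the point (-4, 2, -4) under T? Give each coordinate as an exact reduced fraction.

T1 rotate right-handed about the z-axis with cos θ = -5/13, sin θ = -12/13: (-4, 2, -4) → (44/13, 38/13, -4)
T2 shear: x ← x − 1/2·y: (44/13, 38/13, -4) → (25/13, 38/13, -4)
T3 scale by (2, -2, 1): (25/13, 38/13, -4) → (50/13, -76/13, -4)
T4 rotate right-handed about the x-axis with cos θ = -12/13, sin θ = -5/13: (50/13, -76/13, -4) → (50/13, 652/169, 1004/169)
T5 reflect across y = 0: (50/13, 652/169, 1004/169) → (50/13, -652/169, 1004/169)
T6 scale by (1/2, 3/2, 1/2): (50/13, -652/169, 1004/169) → (25/13, -978/169, 502/169)

T(p) = (25/13, -978/169, 502/169)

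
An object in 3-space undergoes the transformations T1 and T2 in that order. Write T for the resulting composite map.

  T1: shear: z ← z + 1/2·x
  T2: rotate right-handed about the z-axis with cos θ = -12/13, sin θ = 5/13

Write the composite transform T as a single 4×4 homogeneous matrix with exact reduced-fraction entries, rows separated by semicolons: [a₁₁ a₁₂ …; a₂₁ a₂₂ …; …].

T1 = [1 0 0 0; 0 1 0 0; 1/2 0 1 0; 0 0 0 1]
T2·T1 = [-12/13 -5/13 0 0; 5/13 -12/13 0 0; 1/2 0 1 0; 0 0 0 1]

T = [-12/13 -5/13 0 0; 5/13 -12/13 0 0; 1/2 0 1 0; 0 0 0 1]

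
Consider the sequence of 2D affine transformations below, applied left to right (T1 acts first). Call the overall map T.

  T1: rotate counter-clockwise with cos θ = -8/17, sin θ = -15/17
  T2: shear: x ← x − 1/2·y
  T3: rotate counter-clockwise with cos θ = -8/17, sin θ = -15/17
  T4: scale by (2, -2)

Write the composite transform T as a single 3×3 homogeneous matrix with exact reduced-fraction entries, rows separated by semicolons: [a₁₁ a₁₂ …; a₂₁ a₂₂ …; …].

T = [-26/17 -32/17 0; -15/17 26/17 0; 0 0 1]

T1 = [-8/17 15/17 0; -15/17 -8/17 0; 0 0 1]
T2·T1 = [-1/34 19/17 0; -15/17 -8/17 0; 0 0 1]
T3·…·T1 = [-13/17 -16/17 0; 15/34 -13/17 0; 0 0 1]
T4·…·T1 = [-26/17 -32/17 0; -15/17 26/17 0; 0 0 1]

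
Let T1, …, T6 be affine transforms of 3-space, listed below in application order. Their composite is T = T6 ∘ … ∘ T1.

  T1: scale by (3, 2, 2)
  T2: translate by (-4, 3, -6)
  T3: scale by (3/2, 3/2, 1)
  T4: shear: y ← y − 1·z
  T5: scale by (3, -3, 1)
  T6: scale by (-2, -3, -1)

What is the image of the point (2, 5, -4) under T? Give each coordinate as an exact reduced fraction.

T(p) = (-18, 603/2, 14)

T1 scale by (3, 2, 2): (2, 5, -4) → (6, 10, -8)
T2 translate by (-4, 3, -6): (6, 10, -8) → (2, 13, -14)
T3 scale by (3/2, 3/2, 1): (2, 13, -14) → (3, 39/2, -14)
T4 shear: y ← y − 1·z: (3, 39/2, -14) → (3, 67/2, -14)
T5 scale by (3, -3, 1): (3, 67/2, -14) → (9, -201/2, -14)
T6 scale by (-2, -3, -1): (9, -201/2, -14) → (-18, 603/2, 14)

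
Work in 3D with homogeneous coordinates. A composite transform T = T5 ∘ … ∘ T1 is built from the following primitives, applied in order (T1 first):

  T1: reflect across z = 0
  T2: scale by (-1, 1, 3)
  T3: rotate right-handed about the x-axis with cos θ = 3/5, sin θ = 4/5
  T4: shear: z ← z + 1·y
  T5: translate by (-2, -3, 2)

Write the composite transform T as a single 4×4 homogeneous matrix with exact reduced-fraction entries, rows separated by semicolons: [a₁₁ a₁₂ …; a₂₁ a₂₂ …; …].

T1 = [1 0 0 0; 0 1 0 0; 0 0 -1 0; 0 0 0 1]
T2·T1 = [-1 0 0 0; 0 1 0 0; 0 0 -3 0; 0 0 0 1]
T3·…·T1 = [-1 0 0 0; 0 3/5 12/5 0; 0 4/5 -9/5 0; 0 0 0 1]
T4·…·T1 = [-1 0 0 0; 0 3/5 12/5 0; 0 7/5 3/5 0; 0 0 0 1]
T5·…·T1 = [-1 0 0 -2; 0 3/5 12/5 -3; 0 7/5 3/5 2; 0 0 0 1]

T = [-1 0 0 -2; 0 3/5 12/5 -3; 0 7/5 3/5 2; 0 0 0 1]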